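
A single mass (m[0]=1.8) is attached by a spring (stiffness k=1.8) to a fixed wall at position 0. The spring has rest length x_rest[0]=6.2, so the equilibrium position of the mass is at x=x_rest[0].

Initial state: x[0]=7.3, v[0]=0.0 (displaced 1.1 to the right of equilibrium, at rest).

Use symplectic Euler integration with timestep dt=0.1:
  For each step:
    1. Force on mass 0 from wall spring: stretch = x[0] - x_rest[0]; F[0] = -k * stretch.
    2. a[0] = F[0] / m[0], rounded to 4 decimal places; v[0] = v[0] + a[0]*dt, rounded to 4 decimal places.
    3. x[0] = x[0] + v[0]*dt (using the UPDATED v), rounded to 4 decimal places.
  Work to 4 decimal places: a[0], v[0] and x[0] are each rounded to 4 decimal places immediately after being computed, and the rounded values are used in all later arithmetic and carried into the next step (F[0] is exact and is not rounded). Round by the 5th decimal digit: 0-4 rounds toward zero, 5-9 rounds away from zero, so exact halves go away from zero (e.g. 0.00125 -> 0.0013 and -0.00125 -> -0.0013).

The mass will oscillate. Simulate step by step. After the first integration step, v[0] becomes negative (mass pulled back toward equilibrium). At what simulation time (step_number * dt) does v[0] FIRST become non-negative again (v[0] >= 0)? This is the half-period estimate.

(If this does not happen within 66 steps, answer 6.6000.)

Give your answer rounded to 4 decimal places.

Answer: 3.2000

Derivation:
Step 0: x=[7.3000] v=[0.0000]
Step 1: x=[7.2890] v=[-0.1100]
Step 2: x=[7.2671] v=[-0.2189]
Step 3: x=[7.2345] v=[-0.3256]
Step 4: x=[7.1916] v=[-0.4291]
Step 5: x=[7.1388] v=[-0.5283]
Step 6: x=[7.0766] v=[-0.6222]
Step 7: x=[7.0056] v=[-0.7099]
Step 8: x=[6.9266] v=[-0.7905]
Step 9: x=[6.8403] v=[-0.8632]
Step 10: x=[6.7476] v=[-0.9272]
Step 11: x=[6.6494] v=[-0.9820]
Step 12: x=[6.5467] v=[-1.0269]
Step 13: x=[6.4405] v=[-1.0616]
Step 14: x=[6.3319] v=[-1.0857]
Step 15: x=[6.2220] v=[-1.0989]
Step 16: x=[6.1119] v=[-1.1011]
Step 17: x=[6.0027] v=[-1.0923]
Step 18: x=[5.8954] v=[-1.0726]
Step 19: x=[5.7912] v=[-1.0421]
Step 20: x=[5.6911] v=[-1.0012]
Step 21: x=[5.5961] v=[-0.9503]
Step 22: x=[5.5071] v=[-0.8899]
Step 23: x=[5.4250] v=[-0.8206]
Step 24: x=[5.3507] v=[-0.7431]
Step 25: x=[5.2849] v=[-0.6582]
Step 26: x=[5.2282] v=[-0.5667]
Step 27: x=[5.1813] v=[-0.4695]
Step 28: x=[5.1445] v=[-0.3676]
Step 29: x=[5.1183] v=[-0.2621]
Step 30: x=[5.1029] v=[-0.1539]
Step 31: x=[5.0985] v=[-0.0442]
Step 32: x=[5.1051] v=[0.0660]
First v>=0 after going negative at step 32, time=3.2000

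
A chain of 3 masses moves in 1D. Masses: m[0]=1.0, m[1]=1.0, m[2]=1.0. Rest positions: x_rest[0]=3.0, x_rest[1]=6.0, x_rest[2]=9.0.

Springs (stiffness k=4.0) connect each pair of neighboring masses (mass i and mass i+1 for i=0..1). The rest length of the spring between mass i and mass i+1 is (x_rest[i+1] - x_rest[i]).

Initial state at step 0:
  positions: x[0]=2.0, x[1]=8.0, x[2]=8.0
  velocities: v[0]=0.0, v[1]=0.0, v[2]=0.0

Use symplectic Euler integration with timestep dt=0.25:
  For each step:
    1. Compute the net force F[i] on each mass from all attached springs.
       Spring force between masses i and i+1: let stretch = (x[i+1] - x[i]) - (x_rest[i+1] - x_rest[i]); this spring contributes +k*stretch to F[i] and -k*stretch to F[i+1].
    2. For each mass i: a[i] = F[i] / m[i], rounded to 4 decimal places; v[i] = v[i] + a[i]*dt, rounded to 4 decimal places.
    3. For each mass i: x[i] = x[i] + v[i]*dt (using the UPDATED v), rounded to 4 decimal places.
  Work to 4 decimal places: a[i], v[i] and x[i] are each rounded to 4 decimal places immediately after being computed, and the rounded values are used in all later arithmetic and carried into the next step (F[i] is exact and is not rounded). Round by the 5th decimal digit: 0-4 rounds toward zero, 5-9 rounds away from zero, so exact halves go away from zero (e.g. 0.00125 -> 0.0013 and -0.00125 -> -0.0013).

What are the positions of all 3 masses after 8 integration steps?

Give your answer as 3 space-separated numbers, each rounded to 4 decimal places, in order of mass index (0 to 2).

Step 0: x=[2.0000 8.0000 8.0000] v=[0.0000 0.0000 0.0000]
Step 1: x=[2.7500 6.5000 8.7500] v=[3.0000 -6.0000 3.0000]
Step 2: x=[3.6875 4.6250 9.6875] v=[3.7500 -7.5000 3.7500]
Step 3: x=[4.1094 3.7813 10.1094] v=[1.6875 -3.3750 1.6875]
Step 4: x=[3.6993 4.6016 9.6993] v=[-1.6406 3.2812 -1.6406]
Step 5: x=[2.7647 6.4708 8.7647] v=[-3.7383 7.4766 -3.7383]
Step 6: x=[2.0067 7.9869 8.0067] v=[-3.0322 6.0644 -3.0322]
Step 7: x=[1.9937 8.0129 7.9937] v=[-0.0520 0.1040 -0.0520]
Step 8: x=[2.7355 6.5293 8.7355] v=[2.9672 -5.9344 2.9672]

Answer: 2.7355 6.5293 8.7355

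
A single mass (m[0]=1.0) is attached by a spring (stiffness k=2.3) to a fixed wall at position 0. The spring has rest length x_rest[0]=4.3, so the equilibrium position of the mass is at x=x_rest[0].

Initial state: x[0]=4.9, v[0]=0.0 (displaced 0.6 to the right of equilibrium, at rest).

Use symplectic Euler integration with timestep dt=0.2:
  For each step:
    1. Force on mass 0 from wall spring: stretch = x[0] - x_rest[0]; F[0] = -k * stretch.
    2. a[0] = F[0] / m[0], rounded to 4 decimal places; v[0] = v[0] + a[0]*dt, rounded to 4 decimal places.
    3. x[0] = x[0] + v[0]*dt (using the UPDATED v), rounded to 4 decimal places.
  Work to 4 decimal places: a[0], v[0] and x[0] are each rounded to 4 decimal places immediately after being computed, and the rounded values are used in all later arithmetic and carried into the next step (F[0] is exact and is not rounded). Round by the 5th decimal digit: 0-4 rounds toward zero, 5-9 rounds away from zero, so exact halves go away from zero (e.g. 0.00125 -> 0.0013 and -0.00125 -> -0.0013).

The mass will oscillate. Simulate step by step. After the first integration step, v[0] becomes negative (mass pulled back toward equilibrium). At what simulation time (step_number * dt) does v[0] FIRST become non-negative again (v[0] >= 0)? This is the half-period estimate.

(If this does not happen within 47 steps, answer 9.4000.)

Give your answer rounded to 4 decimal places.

Step 0: x=[4.9000] v=[0.0000]
Step 1: x=[4.8448] v=[-0.2760]
Step 2: x=[4.7395] v=[-0.5266]
Step 3: x=[4.5937] v=[-0.7288]
Step 4: x=[4.4209] v=[-0.8639]
Step 5: x=[4.2370] v=[-0.9195]
Step 6: x=[4.0589] v=[-0.8905]
Step 7: x=[3.9030] v=[-0.7796]
Step 8: x=[3.7836] v=[-0.5970]
Step 9: x=[3.7117] v=[-0.3595]
Step 10: x=[3.6939] v=[-0.0889]
Step 11: x=[3.7319] v=[0.1899]
First v>=0 after going negative at step 11, time=2.2000

Answer: 2.2000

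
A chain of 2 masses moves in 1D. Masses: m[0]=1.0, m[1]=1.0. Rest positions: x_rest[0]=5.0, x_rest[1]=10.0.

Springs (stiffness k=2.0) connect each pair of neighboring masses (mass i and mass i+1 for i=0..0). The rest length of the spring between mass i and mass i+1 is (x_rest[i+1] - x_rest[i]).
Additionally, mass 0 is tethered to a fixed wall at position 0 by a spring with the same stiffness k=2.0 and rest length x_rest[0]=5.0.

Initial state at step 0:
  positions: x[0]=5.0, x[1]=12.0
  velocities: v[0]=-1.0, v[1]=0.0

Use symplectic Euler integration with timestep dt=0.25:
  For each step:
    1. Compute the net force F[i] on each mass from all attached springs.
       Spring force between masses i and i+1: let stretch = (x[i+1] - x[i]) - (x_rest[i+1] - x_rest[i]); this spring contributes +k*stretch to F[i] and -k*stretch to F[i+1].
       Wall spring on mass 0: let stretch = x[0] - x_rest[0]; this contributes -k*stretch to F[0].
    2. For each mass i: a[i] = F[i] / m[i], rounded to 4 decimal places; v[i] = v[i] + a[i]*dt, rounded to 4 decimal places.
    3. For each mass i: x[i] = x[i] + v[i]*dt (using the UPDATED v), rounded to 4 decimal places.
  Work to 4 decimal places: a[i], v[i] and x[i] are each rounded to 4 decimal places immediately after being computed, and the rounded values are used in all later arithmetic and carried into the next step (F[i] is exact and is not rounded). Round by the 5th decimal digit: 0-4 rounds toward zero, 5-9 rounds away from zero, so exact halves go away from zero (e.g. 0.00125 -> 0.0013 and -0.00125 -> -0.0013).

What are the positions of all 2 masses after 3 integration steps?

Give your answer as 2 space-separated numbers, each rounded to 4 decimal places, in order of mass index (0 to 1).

Step 0: x=[5.0000 12.0000] v=[-1.0000 0.0000]
Step 1: x=[5.0000 11.7500] v=[0.0000 -1.0000]
Step 2: x=[5.2188 11.2813] v=[0.8750 -1.8750]
Step 3: x=[5.5430 10.6797] v=[1.2969 -2.4063]

Answer: 5.5430 10.6797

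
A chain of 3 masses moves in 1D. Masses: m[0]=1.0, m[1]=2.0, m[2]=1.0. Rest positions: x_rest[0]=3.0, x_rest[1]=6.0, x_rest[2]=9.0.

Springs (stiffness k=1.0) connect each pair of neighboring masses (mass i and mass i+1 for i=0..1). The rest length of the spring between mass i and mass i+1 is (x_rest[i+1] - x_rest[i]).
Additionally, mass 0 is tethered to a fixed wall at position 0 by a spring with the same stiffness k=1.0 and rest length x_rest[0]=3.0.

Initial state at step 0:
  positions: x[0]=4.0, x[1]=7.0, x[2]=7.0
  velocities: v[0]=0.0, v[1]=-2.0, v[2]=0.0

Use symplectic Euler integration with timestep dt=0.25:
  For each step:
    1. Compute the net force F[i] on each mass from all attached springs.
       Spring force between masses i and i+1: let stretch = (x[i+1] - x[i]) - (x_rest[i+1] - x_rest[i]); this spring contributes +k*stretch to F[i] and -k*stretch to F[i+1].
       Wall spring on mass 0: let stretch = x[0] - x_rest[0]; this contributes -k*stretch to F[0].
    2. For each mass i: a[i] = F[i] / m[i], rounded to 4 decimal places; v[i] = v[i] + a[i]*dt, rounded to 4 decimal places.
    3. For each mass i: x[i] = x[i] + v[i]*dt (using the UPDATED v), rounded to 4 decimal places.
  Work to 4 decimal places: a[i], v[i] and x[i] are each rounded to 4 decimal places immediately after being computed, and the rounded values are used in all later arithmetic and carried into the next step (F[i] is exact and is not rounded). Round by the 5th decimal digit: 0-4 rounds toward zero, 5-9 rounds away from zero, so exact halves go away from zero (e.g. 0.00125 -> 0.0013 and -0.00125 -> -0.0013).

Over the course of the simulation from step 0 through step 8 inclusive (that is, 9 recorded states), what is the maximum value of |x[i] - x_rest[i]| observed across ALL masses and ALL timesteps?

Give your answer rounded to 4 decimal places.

Step 0: x=[4.0000 7.0000 7.0000] v=[0.0000 -2.0000 0.0000]
Step 1: x=[3.9375 6.4063 7.1875] v=[-0.2500 -2.3750 0.7500]
Step 2: x=[3.7832 5.7598 7.5137] v=[-0.6172 -2.5860 1.3047]
Step 3: x=[3.5160 5.1063 7.9178] v=[-1.0689 -2.6139 1.6162]
Step 4: x=[3.1284 4.4910 8.3336] v=[-1.5503 -2.4613 1.6633]
Step 5: x=[2.6305 3.9532 8.6968] v=[-1.9918 -2.1513 1.4527]
Step 6: x=[2.0508 3.5223 8.9510] v=[-2.3188 -1.7237 1.0168]
Step 7: x=[1.4349 3.2150 9.0534] v=[-2.4636 -1.2291 0.4096]
Step 8: x=[0.8406 3.0346 8.9784] v=[-2.3773 -0.7218 -0.3000]
Max displacement = 2.9654

Answer: 2.9654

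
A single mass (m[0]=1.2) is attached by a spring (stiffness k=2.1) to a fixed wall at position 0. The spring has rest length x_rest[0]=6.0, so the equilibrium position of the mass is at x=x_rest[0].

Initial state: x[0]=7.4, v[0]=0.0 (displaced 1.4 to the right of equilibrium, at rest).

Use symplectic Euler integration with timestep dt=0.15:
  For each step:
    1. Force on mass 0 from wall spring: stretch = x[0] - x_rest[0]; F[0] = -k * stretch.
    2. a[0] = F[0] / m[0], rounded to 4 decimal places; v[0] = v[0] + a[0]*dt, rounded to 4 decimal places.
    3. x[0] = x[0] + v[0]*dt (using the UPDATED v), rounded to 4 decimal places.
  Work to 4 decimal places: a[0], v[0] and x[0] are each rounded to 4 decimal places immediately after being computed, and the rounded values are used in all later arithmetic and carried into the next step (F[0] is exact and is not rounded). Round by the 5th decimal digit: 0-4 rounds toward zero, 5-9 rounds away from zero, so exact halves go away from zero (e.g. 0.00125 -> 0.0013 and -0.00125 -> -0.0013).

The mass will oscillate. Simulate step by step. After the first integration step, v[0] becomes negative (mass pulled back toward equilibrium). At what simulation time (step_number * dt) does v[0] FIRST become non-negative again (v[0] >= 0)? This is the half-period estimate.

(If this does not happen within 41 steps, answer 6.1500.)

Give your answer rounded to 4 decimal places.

Step 0: x=[7.4000] v=[0.0000]
Step 1: x=[7.3449] v=[-0.3675]
Step 2: x=[7.2368] v=[-0.7205]
Step 3: x=[7.0800] v=[-1.0452]
Step 4: x=[6.8807] v=[-1.3287]
Step 5: x=[6.6467] v=[-1.5599]
Step 6: x=[6.3872] v=[-1.7297]
Step 7: x=[6.1125] v=[-1.8313]
Step 8: x=[5.8334] v=[-1.8608]
Step 9: x=[5.5608] v=[-1.8171]
Step 10: x=[5.3055] v=[-1.7018]
Step 11: x=[5.0776] v=[-1.5195]
Step 12: x=[4.8860] v=[-1.2774]
Step 13: x=[4.7383] v=[-0.9850]
Step 14: x=[4.6402] v=[-0.6538]
Step 15: x=[4.5957] v=[-0.2968]
Step 16: x=[4.6065] v=[0.0718]
First v>=0 after going negative at step 16, time=2.4000

Answer: 2.4000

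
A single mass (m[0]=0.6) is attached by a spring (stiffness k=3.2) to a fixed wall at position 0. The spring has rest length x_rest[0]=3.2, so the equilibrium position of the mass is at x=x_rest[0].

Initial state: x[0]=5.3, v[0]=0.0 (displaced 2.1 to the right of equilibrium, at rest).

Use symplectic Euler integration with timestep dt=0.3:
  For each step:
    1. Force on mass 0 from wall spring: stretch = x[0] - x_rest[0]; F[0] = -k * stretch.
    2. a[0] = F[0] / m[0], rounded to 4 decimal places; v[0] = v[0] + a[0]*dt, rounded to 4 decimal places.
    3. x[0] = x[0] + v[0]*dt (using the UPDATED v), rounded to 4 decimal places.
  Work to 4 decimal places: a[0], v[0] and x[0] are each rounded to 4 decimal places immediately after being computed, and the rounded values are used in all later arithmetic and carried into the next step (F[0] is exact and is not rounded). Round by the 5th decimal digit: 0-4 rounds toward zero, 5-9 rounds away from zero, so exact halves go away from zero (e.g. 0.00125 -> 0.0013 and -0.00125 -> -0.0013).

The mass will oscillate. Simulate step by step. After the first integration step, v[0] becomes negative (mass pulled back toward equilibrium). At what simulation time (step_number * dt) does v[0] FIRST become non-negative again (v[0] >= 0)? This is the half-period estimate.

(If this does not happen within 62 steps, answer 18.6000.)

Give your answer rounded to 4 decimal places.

Step 0: x=[5.3000] v=[0.0000]
Step 1: x=[4.2920] v=[-3.3600]
Step 2: x=[2.7598] v=[-5.1072]
Step 3: x=[1.4389] v=[-4.4029]
Step 4: x=[0.9633] v=[-1.5852]
Step 5: x=[1.5614] v=[1.9935]
First v>=0 after going negative at step 5, time=1.5000

Answer: 1.5000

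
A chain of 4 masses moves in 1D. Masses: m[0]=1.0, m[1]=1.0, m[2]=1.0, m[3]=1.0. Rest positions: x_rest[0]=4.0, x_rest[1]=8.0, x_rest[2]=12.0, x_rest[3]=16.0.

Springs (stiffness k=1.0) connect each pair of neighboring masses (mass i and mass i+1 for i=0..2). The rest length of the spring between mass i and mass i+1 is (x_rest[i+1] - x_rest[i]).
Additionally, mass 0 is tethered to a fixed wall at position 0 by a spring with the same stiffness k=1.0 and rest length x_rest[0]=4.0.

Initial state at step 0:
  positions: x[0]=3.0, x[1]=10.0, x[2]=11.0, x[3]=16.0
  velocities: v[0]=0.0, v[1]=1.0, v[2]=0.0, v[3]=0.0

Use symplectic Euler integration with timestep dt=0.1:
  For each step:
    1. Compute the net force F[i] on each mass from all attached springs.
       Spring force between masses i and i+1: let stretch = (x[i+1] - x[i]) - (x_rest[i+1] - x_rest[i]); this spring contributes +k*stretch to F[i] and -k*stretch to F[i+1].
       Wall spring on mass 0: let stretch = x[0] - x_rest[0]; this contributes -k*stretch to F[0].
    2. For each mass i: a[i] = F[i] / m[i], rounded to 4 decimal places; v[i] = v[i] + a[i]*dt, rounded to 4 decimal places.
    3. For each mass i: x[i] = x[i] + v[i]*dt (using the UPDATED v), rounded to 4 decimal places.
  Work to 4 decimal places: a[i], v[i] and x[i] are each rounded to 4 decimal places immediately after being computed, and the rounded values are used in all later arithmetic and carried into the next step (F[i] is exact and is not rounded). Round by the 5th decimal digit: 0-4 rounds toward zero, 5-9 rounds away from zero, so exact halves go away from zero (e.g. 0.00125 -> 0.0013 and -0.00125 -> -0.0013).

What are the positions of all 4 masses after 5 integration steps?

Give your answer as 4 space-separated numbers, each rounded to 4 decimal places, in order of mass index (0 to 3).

Step 0: x=[3.0000 10.0000 11.0000 16.0000] v=[0.0000 1.0000 0.0000 0.0000]
Step 1: x=[3.0400 10.0400 11.0400 15.9900] v=[0.4000 0.4000 0.4000 -0.1000]
Step 2: x=[3.1196 10.0200 11.1195 15.9705] v=[0.7960 -0.2000 0.7950 -0.1950]
Step 3: x=[3.2370 9.9420 11.2365 15.9425] v=[1.1741 -0.7801 1.1702 -0.2801]
Step 4: x=[3.3891 9.8099 11.3876 15.9074] v=[1.5209 -1.3212 1.5114 -0.3507]
Step 5: x=[3.5715 9.6294 11.5682 15.8671] v=[1.8241 -1.8055 1.8056 -0.4027]

Answer: 3.5715 9.6294 11.5682 15.8671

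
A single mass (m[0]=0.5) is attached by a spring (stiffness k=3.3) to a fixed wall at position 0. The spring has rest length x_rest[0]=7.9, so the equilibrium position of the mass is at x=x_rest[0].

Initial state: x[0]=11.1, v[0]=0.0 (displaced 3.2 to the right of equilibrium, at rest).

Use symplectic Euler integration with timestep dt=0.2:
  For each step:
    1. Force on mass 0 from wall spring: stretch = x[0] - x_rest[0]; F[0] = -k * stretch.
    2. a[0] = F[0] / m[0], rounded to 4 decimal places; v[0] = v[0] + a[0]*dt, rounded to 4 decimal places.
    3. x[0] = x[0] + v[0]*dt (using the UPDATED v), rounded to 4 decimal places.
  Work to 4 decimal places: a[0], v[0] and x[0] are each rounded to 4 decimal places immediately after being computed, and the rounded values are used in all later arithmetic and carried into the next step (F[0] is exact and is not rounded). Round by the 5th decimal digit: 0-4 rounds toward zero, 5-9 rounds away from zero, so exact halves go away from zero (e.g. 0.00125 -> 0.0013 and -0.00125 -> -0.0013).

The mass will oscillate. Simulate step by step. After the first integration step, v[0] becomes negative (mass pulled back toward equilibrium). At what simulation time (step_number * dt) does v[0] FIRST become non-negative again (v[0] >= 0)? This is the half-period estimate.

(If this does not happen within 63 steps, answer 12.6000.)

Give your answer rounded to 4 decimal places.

Answer: 1.4000

Derivation:
Step 0: x=[11.1000] v=[0.0000]
Step 1: x=[10.2552] v=[-4.2240]
Step 2: x=[8.7886] v=[-7.3329]
Step 3: x=[7.0874] v=[-8.5059]
Step 4: x=[5.6007] v=[-7.4333]
Step 5: x=[4.7211] v=[-4.3982]
Step 6: x=[4.6807] v=[-0.2021]
Step 7: x=[5.4902] v=[4.0474]
First v>=0 after going negative at step 7, time=1.4000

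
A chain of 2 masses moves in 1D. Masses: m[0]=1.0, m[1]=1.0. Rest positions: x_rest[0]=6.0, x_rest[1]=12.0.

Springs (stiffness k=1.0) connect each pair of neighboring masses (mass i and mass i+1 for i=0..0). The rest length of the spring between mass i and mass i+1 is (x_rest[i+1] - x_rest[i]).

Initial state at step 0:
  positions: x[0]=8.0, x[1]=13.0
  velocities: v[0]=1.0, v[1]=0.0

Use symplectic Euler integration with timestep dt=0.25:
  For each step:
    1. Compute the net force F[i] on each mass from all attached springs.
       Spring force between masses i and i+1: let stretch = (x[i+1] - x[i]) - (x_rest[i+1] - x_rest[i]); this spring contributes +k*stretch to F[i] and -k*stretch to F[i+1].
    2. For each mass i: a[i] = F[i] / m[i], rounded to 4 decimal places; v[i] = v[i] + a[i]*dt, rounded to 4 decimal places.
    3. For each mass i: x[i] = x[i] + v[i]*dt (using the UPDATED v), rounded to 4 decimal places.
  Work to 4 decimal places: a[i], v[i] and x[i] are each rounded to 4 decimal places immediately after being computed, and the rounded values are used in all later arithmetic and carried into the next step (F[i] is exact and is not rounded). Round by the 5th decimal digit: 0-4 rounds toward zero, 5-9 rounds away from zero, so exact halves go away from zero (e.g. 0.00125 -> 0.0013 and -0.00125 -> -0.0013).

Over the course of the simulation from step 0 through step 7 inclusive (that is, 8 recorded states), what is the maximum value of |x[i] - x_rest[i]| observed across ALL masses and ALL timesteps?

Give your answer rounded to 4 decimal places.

Answer: 2.6083

Derivation:
Step 0: x=[8.0000 13.0000] v=[1.0000 0.0000]
Step 1: x=[8.1875 13.0625] v=[0.7500 0.2500]
Step 2: x=[8.3047 13.1953] v=[0.4688 0.5313]
Step 3: x=[8.3526 13.3975] v=[0.1915 0.8087]
Step 4: x=[8.3408 13.6594] v=[-0.0473 1.0475]
Step 5: x=[8.2864 13.9639] v=[-0.2177 1.2179]
Step 6: x=[8.2118 14.2885] v=[-0.2983 1.2985]
Step 7: x=[8.1420 14.6083] v=[-0.2791 1.2793]
Max displacement = 2.6083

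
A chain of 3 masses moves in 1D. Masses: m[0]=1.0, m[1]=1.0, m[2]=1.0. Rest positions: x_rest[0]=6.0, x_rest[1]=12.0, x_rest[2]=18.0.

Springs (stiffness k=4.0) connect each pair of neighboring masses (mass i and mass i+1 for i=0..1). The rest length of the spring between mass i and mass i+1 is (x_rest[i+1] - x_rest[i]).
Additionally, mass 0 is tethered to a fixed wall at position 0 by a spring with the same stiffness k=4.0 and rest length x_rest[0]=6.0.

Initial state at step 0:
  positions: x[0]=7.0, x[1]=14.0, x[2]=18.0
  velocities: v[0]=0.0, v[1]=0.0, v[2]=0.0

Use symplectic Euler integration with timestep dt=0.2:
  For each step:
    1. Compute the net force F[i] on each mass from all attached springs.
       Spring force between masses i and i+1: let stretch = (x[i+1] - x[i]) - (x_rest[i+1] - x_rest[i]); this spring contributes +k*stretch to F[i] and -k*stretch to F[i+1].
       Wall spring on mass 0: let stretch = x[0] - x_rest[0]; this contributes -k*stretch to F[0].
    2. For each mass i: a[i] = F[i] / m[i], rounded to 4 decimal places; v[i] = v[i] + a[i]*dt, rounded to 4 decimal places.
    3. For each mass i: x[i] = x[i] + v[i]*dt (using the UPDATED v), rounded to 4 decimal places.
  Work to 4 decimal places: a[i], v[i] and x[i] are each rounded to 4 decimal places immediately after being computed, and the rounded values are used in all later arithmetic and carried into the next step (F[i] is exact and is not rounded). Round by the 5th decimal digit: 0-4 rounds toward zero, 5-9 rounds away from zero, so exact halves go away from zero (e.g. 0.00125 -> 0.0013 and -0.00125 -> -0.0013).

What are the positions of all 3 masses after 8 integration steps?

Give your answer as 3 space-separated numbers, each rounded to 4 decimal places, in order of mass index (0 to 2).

Answer: 5.0289 12.5517 18.1041

Derivation:
Step 0: x=[7.0000 14.0000 18.0000] v=[0.0000 0.0000 0.0000]
Step 1: x=[7.0000 13.5200 18.3200] v=[0.0000 -2.4000 1.6000]
Step 2: x=[6.9232 12.7648 18.8320] v=[-0.3840 -3.7760 2.5600]
Step 3: x=[6.6733 12.0457 19.3332] v=[-1.2493 -3.5955 2.5062]
Step 4: x=[6.2153 11.6330 19.6284] v=[-2.2900 -2.0634 1.4762]
Step 5: x=[5.6297 11.6328 19.6044] v=[-2.9281 -0.0012 -0.1201]
Step 6: x=[5.1038 11.9475 19.2649] v=[-2.6294 1.5736 -1.6974]
Step 7: x=[4.8563 12.3380 18.7146] v=[-1.2375 1.9526 -2.7513]
Step 8: x=[5.0289 12.5517 18.1041] v=[0.8628 1.0685 -3.0526]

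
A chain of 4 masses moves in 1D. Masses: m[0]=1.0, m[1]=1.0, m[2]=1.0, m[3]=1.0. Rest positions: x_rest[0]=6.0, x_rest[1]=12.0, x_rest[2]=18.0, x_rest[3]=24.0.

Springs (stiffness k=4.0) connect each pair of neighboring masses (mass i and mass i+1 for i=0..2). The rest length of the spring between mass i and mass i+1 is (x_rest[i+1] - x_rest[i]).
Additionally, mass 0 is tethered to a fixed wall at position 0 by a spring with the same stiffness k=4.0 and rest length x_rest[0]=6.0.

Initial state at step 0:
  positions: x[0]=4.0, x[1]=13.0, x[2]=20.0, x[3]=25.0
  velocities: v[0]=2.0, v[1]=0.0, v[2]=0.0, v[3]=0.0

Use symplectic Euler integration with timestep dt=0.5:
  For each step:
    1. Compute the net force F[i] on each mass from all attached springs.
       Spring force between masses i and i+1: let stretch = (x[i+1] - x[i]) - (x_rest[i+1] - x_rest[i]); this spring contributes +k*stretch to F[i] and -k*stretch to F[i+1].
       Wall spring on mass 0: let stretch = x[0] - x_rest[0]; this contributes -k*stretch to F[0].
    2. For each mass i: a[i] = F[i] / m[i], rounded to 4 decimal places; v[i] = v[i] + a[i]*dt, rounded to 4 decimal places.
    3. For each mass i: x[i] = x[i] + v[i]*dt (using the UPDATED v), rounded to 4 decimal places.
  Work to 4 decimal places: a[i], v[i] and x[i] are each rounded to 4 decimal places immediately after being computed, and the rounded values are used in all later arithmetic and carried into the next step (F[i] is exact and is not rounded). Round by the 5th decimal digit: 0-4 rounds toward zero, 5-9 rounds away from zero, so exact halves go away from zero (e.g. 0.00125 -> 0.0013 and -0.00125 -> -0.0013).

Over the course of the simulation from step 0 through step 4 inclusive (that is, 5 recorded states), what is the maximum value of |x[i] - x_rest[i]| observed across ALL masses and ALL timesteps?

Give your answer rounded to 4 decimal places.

Step 0: x=[4.0000 13.0000 20.0000 25.0000] v=[2.0000 0.0000 0.0000 0.0000]
Step 1: x=[10.0000 11.0000 18.0000 26.0000] v=[12.0000 -4.0000 -4.0000 2.0000]
Step 2: x=[7.0000 15.0000 17.0000 25.0000] v=[-6.0000 8.0000 -2.0000 -2.0000]
Step 3: x=[5.0000 13.0000 22.0000 22.0000] v=[-4.0000 -4.0000 10.0000 -6.0000]
Step 4: x=[6.0000 12.0000 18.0000 25.0000] v=[2.0000 -2.0000 -8.0000 6.0000]
Max displacement = 4.0000

Answer: 4.0000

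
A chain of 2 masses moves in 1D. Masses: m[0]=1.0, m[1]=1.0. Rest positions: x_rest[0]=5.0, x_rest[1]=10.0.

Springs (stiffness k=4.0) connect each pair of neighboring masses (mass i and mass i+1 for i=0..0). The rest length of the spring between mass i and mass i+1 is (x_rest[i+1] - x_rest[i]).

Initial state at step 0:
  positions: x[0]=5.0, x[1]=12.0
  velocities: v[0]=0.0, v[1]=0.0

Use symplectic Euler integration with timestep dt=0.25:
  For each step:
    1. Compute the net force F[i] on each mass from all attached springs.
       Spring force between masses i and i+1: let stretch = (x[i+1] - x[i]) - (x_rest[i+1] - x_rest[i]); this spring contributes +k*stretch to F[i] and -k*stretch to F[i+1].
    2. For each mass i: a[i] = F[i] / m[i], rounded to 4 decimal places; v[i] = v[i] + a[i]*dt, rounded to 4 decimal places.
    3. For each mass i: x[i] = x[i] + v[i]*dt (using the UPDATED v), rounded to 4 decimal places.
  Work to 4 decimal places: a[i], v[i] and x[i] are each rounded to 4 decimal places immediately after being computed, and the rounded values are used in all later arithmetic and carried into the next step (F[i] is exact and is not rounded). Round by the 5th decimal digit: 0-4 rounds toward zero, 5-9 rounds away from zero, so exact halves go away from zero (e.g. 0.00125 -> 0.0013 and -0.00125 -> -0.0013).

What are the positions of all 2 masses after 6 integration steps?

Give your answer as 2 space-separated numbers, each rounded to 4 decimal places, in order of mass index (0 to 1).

Answer: 6.0157 10.9844

Derivation:
Step 0: x=[5.0000 12.0000] v=[0.0000 0.0000]
Step 1: x=[5.5000 11.5000] v=[2.0000 -2.0000]
Step 2: x=[6.2500 10.7500] v=[3.0000 -3.0000]
Step 3: x=[6.8750 10.1250] v=[2.5000 -2.5000]
Step 4: x=[7.0625 9.9375] v=[0.7500 -0.7500]
Step 5: x=[6.7188 10.2813] v=[-1.3750 1.3750]
Step 6: x=[6.0157 10.9844] v=[-2.8125 2.8125]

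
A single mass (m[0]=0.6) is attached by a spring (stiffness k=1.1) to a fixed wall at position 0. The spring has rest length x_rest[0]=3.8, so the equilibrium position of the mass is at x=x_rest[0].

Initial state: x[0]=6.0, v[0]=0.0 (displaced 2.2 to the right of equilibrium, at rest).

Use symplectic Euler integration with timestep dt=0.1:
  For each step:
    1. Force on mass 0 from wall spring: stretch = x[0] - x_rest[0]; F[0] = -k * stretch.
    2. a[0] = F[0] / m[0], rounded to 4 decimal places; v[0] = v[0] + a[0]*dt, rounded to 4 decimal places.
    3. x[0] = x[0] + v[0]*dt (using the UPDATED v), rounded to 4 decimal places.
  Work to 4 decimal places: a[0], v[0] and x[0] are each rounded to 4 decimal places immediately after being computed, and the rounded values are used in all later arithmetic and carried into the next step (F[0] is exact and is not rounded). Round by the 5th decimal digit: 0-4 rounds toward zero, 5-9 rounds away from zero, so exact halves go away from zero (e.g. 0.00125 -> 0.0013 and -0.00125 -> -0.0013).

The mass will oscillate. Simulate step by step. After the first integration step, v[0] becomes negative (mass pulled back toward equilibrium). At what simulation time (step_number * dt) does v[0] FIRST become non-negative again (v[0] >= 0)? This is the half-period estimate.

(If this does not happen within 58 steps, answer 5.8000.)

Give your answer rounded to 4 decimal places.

Answer: 2.4000

Derivation:
Step 0: x=[6.0000] v=[0.0000]
Step 1: x=[5.9597] v=[-0.4033]
Step 2: x=[5.8798] v=[-0.7993]
Step 3: x=[5.7617] v=[-1.1806]
Step 4: x=[5.6077] v=[-1.5403]
Step 5: x=[5.4205] v=[-1.8717]
Step 6: x=[5.2036] v=[-2.1688]
Step 7: x=[4.9610] v=[-2.4261]
Step 8: x=[4.6971] v=[-2.6390]
Step 9: x=[4.4168] v=[-2.8035]
Step 10: x=[4.1251] v=[-2.9166]
Step 11: x=[3.8275] v=[-2.9762]
Step 12: x=[3.5294] v=[-2.9812]
Step 13: x=[3.2362] v=[-2.9316]
Step 14: x=[2.9534] v=[-2.8282]
Step 15: x=[2.6861] v=[-2.6730]
Step 16: x=[2.4392] v=[-2.4688]
Step 17: x=[2.2173] v=[-2.2193]
Step 18: x=[2.0244] v=[-1.9291]
Step 19: x=[1.8640] v=[-1.6036]
Step 20: x=[1.7391] v=[-1.2487]
Step 21: x=[1.6520] v=[-0.8709]
Step 22: x=[1.6043] v=[-0.4771]
Step 23: x=[1.5968] v=[-0.0746]
Step 24: x=[1.6297] v=[0.3293]
First v>=0 after going negative at step 24, time=2.4000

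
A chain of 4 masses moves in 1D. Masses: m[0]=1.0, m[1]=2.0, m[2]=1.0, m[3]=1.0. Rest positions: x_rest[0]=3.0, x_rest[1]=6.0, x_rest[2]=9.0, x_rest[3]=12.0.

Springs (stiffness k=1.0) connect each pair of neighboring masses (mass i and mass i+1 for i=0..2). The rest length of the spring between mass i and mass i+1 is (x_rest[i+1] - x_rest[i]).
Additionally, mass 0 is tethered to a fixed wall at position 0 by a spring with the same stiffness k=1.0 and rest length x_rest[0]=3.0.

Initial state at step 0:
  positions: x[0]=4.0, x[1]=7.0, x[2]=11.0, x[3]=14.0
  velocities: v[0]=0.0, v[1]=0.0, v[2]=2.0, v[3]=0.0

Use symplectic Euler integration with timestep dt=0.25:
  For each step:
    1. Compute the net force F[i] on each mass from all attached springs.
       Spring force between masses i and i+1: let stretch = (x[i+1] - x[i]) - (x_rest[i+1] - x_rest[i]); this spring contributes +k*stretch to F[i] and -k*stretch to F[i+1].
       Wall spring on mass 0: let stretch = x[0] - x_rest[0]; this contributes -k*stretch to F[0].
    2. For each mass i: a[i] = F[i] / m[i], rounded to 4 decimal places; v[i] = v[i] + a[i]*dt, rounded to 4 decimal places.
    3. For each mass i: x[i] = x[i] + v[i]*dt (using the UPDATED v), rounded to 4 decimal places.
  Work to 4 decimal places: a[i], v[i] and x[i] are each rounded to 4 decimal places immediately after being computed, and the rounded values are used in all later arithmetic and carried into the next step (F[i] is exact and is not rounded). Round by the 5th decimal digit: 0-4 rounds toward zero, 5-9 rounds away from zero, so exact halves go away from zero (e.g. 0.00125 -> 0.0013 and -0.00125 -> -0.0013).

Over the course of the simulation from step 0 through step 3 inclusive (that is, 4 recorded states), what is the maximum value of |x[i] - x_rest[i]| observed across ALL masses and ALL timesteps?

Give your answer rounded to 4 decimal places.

Answer: 2.9328

Derivation:
Step 0: x=[4.0000 7.0000 11.0000 14.0000] v=[0.0000 0.0000 2.0000 0.0000]
Step 1: x=[3.9375 7.0313 11.4375 14.0000] v=[-0.2500 0.1250 1.7500 0.0000]
Step 2: x=[3.8223 7.1036 11.7598 14.0274] v=[-0.4609 0.2891 1.2891 0.1094]
Step 3: x=[3.6733 7.2189 11.9328 14.1005] v=[-0.5962 0.4610 0.6920 0.2925]
Max displacement = 2.9328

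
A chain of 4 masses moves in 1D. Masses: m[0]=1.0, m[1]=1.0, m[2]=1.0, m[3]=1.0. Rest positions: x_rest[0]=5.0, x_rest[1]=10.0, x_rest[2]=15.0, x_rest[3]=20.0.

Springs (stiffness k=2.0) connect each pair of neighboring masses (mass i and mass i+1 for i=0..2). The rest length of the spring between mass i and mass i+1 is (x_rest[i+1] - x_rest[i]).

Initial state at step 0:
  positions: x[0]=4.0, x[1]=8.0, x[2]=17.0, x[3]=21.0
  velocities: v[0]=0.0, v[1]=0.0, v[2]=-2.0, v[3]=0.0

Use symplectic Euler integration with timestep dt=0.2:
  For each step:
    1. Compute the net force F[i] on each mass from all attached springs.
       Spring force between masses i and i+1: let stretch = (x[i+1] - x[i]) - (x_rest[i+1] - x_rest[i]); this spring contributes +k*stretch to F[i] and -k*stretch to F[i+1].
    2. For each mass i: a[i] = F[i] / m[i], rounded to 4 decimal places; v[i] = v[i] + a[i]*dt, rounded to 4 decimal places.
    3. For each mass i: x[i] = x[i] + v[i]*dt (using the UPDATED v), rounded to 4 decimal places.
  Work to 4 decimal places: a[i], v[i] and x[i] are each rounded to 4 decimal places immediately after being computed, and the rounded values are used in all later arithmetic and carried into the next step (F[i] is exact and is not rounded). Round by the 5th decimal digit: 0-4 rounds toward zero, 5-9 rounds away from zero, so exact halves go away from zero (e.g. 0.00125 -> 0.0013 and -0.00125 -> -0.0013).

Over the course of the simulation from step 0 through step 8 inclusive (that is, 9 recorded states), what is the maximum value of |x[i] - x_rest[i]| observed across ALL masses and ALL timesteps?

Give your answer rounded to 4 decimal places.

Answer: 2.1368

Derivation:
Step 0: x=[4.0000 8.0000 17.0000 21.0000] v=[0.0000 0.0000 -2.0000 0.0000]
Step 1: x=[3.9200 8.4000 16.2000 21.0800] v=[-0.4000 2.0000 -4.0000 0.4000]
Step 2: x=[3.7984 9.0656 15.1664 21.1696] v=[-0.6080 3.3280 -5.1680 0.4480]
Step 3: x=[3.6982 9.7979 14.1250 21.1789] v=[-0.5011 3.6614 -5.2070 0.0467]
Step 4: x=[3.6860 10.3884 13.3017 21.0239] v=[-0.0612 2.9524 -4.1163 -0.7749]
Step 5: x=[3.8100 10.6758 12.8632 20.6511] v=[0.6198 1.4368 -2.1927 -1.8638]
Step 6: x=[4.0832 10.5889 12.8727 20.0553] v=[1.3661 -0.4346 0.0475 -2.9790]
Step 7: x=[4.4769 10.1642 13.2741 19.2849] v=[1.9684 -2.1234 2.0070 -3.8520]
Step 8: x=[4.9256 9.5333 13.9076 18.4336] v=[2.2433 -3.1544 3.1674 -4.2563]
Max displacement = 2.1368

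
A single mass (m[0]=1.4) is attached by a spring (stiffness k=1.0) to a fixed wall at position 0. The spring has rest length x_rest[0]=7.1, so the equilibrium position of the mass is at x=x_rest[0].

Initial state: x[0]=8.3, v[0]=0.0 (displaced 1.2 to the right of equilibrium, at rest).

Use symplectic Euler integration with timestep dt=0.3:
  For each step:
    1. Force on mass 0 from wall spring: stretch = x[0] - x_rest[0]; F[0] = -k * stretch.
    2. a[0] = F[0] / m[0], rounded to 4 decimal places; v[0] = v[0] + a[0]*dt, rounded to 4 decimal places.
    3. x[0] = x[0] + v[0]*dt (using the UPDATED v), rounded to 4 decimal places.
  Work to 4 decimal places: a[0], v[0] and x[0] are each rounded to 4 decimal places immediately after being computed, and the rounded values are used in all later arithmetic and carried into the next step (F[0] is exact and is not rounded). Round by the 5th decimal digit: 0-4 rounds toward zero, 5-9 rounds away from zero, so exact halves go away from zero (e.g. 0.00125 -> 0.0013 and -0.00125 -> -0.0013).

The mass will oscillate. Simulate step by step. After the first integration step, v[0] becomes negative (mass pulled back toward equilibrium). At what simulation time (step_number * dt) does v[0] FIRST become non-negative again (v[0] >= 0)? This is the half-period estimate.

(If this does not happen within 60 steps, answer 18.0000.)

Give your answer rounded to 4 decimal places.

Step 0: x=[8.3000] v=[0.0000]
Step 1: x=[8.2229] v=[-0.2571]
Step 2: x=[8.0736] v=[-0.4977]
Step 3: x=[7.8617] v=[-0.7063]
Step 4: x=[7.6009] v=[-0.8695]
Step 5: x=[7.3079] v=[-0.9768]
Step 6: x=[7.0015] v=[-1.0214]
Step 7: x=[6.7014] v=[-1.0003]
Step 8: x=[6.4269] v=[-0.9149]
Step 9: x=[6.1957] v=[-0.7707]
Step 10: x=[6.0226] v=[-0.5769]
Step 11: x=[5.9188] v=[-0.3460]
Step 12: x=[5.8909] v=[-0.0929]
Step 13: x=[5.9408] v=[0.1662]
First v>=0 after going negative at step 13, time=3.9000

Answer: 3.9000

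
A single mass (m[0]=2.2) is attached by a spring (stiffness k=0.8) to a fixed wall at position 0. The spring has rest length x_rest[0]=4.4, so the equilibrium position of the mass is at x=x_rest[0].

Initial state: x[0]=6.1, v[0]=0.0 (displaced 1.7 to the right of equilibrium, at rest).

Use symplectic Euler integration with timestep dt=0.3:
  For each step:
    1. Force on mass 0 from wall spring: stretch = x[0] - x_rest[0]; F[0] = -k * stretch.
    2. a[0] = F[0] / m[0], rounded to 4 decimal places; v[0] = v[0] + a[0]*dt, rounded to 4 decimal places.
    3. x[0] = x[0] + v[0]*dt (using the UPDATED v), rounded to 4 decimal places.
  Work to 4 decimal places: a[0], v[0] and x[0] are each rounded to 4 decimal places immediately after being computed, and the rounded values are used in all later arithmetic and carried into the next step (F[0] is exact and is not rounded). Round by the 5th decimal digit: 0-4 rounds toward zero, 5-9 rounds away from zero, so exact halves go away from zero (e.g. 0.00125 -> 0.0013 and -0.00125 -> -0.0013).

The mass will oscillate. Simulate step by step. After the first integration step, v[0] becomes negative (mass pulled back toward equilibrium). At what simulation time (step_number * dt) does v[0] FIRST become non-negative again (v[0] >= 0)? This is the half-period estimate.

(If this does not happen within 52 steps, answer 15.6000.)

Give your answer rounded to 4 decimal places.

Answer: 5.4000

Derivation:
Step 0: x=[6.1000] v=[0.0000]
Step 1: x=[6.0444] v=[-0.1855]
Step 2: x=[5.9349] v=[-0.3649]
Step 3: x=[5.7752] v=[-0.5323]
Step 4: x=[5.5705] v=[-0.6823]
Step 5: x=[5.3275] v=[-0.8100]
Step 6: x=[5.0541] v=[-0.9112]
Step 7: x=[4.7593] v=[-0.9826]
Step 8: x=[4.4528] v=[-1.0218]
Step 9: x=[4.1445] v=[-1.0276]
Step 10: x=[3.8446] v=[-0.9997]
Step 11: x=[3.5629] v=[-0.9391]
Step 12: x=[3.3086] v=[-0.8478]
Step 13: x=[3.0900] v=[-0.7287]
Step 14: x=[2.9143] v=[-0.5858]
Step 15: x=[2.7872] v=[-0.4237]
Step 16: x=[2.7129] v=[-0.2478]
Step 17: x=[2.6938] v=[-0.0638]
Step 18: x=[2.7305] v=[0.1223]
First v>=0 after going negative at step 18, time=5.4000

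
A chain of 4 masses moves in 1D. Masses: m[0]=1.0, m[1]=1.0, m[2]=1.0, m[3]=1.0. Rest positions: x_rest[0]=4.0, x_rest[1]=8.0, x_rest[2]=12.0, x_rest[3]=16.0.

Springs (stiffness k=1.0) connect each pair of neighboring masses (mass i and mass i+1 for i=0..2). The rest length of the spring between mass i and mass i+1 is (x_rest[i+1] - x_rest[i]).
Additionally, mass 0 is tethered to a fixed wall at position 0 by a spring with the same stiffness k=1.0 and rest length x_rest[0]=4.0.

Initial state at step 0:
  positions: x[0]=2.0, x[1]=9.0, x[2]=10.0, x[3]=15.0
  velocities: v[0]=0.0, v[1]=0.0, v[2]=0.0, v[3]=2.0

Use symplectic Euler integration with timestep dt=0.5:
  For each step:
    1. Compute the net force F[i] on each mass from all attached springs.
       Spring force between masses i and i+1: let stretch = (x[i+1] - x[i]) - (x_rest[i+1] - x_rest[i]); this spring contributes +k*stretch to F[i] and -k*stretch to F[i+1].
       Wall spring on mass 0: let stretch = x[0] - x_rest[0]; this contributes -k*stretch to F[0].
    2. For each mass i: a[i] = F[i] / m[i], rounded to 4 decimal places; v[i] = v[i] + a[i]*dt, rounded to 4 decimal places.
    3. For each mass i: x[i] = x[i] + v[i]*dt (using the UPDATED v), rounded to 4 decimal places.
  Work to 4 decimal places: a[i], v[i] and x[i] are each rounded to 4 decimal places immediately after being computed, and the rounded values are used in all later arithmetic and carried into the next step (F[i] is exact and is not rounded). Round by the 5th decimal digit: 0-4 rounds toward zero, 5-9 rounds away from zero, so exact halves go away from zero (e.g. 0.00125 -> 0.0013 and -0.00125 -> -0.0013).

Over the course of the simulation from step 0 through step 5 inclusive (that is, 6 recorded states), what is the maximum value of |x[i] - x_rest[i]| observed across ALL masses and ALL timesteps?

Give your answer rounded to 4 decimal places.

Step 0: x=[2.0000 9.0000 10.0000 15.0000] v=[0.0000 0.0000 0.0000 2.0000]
Step 1: x=[3.2500 7.5000 11.0000 15.7500] v=[2.5000 -3.0000 2.0000 1.5000]
Step 2: x=[4.7500 5.8125 12.3125 16.3125] v=[3.0000 -3.3750 2.6250 1.1250]
Step 3: x=[5.3282 5.4844 13.0000 16.8750] v=[1.1563 -0.6563 1.3750 1.1250]
Step 4: x=[4.6134 6.9961 12.7774 17.4688] v=[-1.4297 3.0234 -0.4453 1.1875]
Step 5: x=[3.3409 9.3575 12.2823 17.8897] v=[-2.5451 4.7227 -0.9903 0.8418]
Max displacement = 2.5156

Answer: 2.5156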